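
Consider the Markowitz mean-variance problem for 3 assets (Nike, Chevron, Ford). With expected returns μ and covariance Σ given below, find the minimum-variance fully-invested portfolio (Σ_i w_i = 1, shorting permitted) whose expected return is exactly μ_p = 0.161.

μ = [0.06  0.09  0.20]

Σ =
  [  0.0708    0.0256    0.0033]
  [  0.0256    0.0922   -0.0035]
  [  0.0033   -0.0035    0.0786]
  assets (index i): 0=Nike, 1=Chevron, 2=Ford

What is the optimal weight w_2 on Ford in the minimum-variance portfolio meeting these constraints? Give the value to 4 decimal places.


0.6686

p=Σ⁻¹μ = [0.3772  0.9690  2.5718]
q=Σ⁻¹𝟙 = [10.4923  8.4132  12.6568]
a=μᵀp=0.624214  b=𝟙ᵀp=3.918077  c=𝟙ᵀq=31.562252  D=ac−b²=4.350263
λ₁=(c·0.161−b)/D = (31.562252·0.161−3.918077)/4.350263 = 0.267443
λ₂=(a−b·0.161)/D = (0.624214−3.918077·0.161)/4.350263 = -0.001516
w* = 0.267443·p + -0.001516·q:
  w_0 = 0.267443·0.3772 + -0.001516·10.4923 = 0.0850  (Nike)
  w_1 = 0.267443·0.9690 + -0.001516·8.4132 = 0.2464  (Chevron)
  w_2 = 0.267443·2.5718 + -0.001516·12.6568 = 0.6686  (Ford)
Σw_i=1.0000  μᵀw=0.1610
σ²=wᵀΣw=λ₁·μ_p+λ₂ = 0.267443·0.161 + -0.001516 = 0.041542 ≈ 0.0415


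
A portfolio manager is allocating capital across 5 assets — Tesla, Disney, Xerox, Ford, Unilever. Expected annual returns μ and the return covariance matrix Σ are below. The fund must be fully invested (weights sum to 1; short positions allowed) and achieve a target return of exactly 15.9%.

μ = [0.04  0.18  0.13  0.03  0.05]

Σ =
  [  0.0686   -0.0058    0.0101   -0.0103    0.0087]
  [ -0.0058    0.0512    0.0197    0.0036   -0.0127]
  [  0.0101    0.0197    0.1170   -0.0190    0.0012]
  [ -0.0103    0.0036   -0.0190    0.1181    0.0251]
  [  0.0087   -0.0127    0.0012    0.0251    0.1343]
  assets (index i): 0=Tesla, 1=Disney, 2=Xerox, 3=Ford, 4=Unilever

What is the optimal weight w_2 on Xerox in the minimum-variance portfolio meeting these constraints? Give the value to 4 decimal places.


u=Σ⁻¹μ = [0.7599  3.5686  0.4630  0.1526  0.6279]
v=Σ⁻¹𝟙 = [16.0106  20.4510  5.0548  8.6330  6.6842]
a=μᵀu=0.768901  b=𝟙ᵀu=5.571931  c=𝟙ᵀv=56.833601  D=ac−b²=12.653012
λ₁=(c·0.159−b)/D = (56.833601·0.159−5.571931)/12.653012 = 0.273817
λ₂=(a−b·0.159)/D = (0.768901−5.571931·0.159)/12.653012 = -0.009250
w* = 0.273817·u + -0.009250·v:
  w_0 = 0.273817·0.7599 + -0.009250·16.0106 = 0.0600  (Tesla)
  w_1 = 0.273817·3.5686 + -0.009250·20.4510 = 0.7880  (Disney)
  w_2 = 0.273817·0.4630 + -0.009250·5.0548 = 0.0800  (Xerox)
  w_3 = 0.273817·0.1526 + -0.009250·8.6330 = -0.0381  (Ford)
  w_4 = 0.273817·0.6279 + -0.009250·6.6842 = 0.1101  (Unilever)
Σw_i=1.0000  μᵀw=0.1590
σ²=wᵀΣw=λ₁·μ_p+λ₂ = 0.273817·0.159 + -0.009250 = 0.034287 ≈ 0.0343

0.0800


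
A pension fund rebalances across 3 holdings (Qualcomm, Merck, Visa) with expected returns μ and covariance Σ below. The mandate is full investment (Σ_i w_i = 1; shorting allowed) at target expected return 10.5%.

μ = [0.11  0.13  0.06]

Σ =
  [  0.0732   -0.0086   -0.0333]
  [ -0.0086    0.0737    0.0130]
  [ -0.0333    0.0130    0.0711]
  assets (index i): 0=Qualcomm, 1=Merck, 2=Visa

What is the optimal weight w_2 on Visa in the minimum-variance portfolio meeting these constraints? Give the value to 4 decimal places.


0.2374

x=Σ⁻¹μ = [2.4740  1.7560  1.6815]
y=Σ⁻¹𝟙 = [26.0300  12.3737  23.9936]
a=μᵀx=0.601309  b=𝟙ᵀx=5.911501  c=𝟙ᵀy=62.397319  D=ac−b²=2.574225
λ₁=(c·0.105−b)/D = (62.397319·0.105−5.911501)/2.574225 = 0.248703
λ₂=(a−b·0.105)/D = (0.601309−5.911501·0.105)/2.574225 = -0.007536
w* = 0.248703·x + -0.007536·y:
  w_0 = 0.248703·2.4740 + -0.007536·26.0300 = 0.4191  (Qualcomm)
  w_1 = 0.248703·1.7560 + -0.007536·12.3737 = 0.3435  (Merck)
  w_2 = 0.248703·1.6815 + -0.007536·23.9936 = 0.2374  (Visa)
Σw_i=1.0000  μᵀw=0.1050
σ²=wᵀΣw=λ₁·μ_p+λ₂ = 0.248703·0.105 + -0.007536 = 0.018578 ≈ 0.0186


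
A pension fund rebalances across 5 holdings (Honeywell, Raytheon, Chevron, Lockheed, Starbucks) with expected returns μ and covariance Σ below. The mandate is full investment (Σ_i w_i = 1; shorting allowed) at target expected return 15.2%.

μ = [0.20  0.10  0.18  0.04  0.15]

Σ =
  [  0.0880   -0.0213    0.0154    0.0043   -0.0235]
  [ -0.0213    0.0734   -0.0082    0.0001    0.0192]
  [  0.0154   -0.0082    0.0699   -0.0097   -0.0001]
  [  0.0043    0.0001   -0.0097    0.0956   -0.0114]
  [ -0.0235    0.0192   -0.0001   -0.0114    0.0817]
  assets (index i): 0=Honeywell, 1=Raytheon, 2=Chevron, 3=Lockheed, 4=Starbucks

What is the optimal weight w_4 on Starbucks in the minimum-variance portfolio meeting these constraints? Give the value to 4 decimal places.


x=Σ⁻¹μ = [2.9127  1.8436  2.2635  0.7959  2.3544]
y=Σ⁻¹𝟙 = [16.0523  15.9750  14.4648  12.9696  14.9303]
a=μᵀx=1.559307  b=𝟙ᵀx=10.169958  c=𝟙ᵀy=74.392023  D=ac−b²=12.571920
λ₁=(c·0.152−b)/D = (74.392023·0.152−10.169958)/12.571920 = 0.090490
λ₂=(a−b·0.152)/D = (1.559307−10.169958·0.152)/12.571920 = 0.001072
w* = 0.090490·x + 0.001072·y:
  w_0 = 0.090490·2.9127 + 0.001072·16.0523 = 0.2808  (Honeywell)
  w_1 = 0.090490·1.8436 + 0.001072·15.9750 = 0.1839  (Raytheon)
  w_2 = 0.090490·2.2635 + 0.001072·14.4648 = 0.2203  (Chevron)
  w_3 = 0.090490·0.7959 + 0.001072·12.9696 = 0.0859  (Lockheed)
  w_4 = 0.090490·2.3544 + 0.001072·14.9303 = 0.2290  (Starbucks)
Σw_i=1.0000  μᵀw=0.1520
σ²=wᵀΣw=λ₁·μ_p+λ₂ = 0.090490·0.152 + 0.001072 = 0.014826 ≈ 0.0148

0.2290


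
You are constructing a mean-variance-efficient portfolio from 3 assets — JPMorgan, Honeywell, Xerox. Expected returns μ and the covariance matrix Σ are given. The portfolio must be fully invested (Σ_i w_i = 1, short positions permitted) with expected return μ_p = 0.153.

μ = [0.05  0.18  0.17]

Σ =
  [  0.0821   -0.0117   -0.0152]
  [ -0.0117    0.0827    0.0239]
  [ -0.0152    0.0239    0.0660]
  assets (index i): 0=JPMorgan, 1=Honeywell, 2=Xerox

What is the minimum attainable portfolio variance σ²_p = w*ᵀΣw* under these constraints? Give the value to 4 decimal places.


u=Σ⁻¹μ = [1.2687  1.7057  2.2503]
v=Σ⁻¹𝟙 = [16.4403  9.9904  15.3201]
a=μᵀu=0.753010  b=𝟙ᵀu=5.224691  c=𝟙ᵀv=41.750755  D=ac−b²=4.141324
λ₁=(c·0.153−b)/D = (41.750755·0.153−5.224691)/4.141324 = 0.280870
λ₂=(a−b·0.153)/D = (0.753010−5.224691·0.153)/4.141324 = -0.011196
w* = 0.280870·u + -0.011196·v:
  w_0 = 0.280870·1.2687 + -0.011196·16.4403 = 0.1723  (JPMorgan)
  w_1 = 0.280870·1.7057 + -0.011196·9.9904 = 0.3672  (Honeywell)
  w_2 = 0.280870·2.2503 + -0.011196·15.3201 = 0.4605  (Xerox)
Σw_i=1.0000  μᵀw=0.1530
σ²=wᵀΣw=λ₁·μ_p+λ₂ = 0.280870·0.153 + -0.011196 = 0.031777 ≈ 0.0318

0.0318


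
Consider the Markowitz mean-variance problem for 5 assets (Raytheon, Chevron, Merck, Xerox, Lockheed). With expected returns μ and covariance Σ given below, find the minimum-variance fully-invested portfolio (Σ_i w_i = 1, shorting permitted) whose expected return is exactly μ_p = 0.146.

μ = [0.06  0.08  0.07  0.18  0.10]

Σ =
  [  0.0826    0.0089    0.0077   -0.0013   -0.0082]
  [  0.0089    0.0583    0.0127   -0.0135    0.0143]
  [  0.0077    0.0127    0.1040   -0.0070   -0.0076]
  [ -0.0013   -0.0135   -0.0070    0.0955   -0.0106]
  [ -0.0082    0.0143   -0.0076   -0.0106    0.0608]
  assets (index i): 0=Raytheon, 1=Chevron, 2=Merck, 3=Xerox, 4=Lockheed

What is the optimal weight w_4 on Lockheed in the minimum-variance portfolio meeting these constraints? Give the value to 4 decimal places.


0.2897

g=Σ⁻¹μ = [0.7647  1.1394  0.7794  2.3337  1.9842]
h=Σ⁻¹𝟙 = [12.0424  12.0361  9.6700  15.1646  19.0932]
a=μᵀg=0.810063  b=𝟙ᵀg=7.001277  c=𝟙ᵀh=68.006233  D=ac−b²=6.071471
λ₁=(c·0.146−b)/D = (68.006233·0.146−7.001277)/6.071471 = 0.482195
λ₂=(a−b·0.146)/D = (0.810063−7.001277·0.146)/6.071471 = -0.034938
w* = 0.482195·g + -0.034938·h:
  w_0 = 0.482195·0.7647 + -0.034938·12.0424 = -0.0520  (Raytheon)
  w_1 = 0.482195·1.1394 + -0.034938·12.0361 = 0.1289  (Chevron)
  w_2 = 0.482195·0.7794 + -0.034938·9.6700 = 0.0380  (Merck)
  w_3 = 0.482195·2.3337 + -0.034938·15.1646 = 0.5955  (Xerox)
  w_4 = 0.482195·1.9842 + -0.034938·19.0932 = 0.2897  (Lockheed)
Σw_i=1.0000  μᵀw=0.1460
σ²=wᵀΣw=λ₁·μ_p+λ₂ = 0.482195·0.146 + -0.034938 = 0.035463 ≈ 0.0355


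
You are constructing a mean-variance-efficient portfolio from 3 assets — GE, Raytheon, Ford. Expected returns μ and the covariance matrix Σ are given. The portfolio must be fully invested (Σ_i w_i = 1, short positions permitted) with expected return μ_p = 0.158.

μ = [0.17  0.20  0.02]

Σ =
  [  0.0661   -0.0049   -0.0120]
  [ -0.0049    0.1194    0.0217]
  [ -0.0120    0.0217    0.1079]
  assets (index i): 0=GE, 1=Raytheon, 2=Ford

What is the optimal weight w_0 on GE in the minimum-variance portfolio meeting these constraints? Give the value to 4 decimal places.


p=Σ⁻¹μ = [2.7269  1.7626  0.1341]
q=Σ⁻¹𝟙 = [17.4386  7.3216  9.7348]
a=μᵀp=0.818765  b=𝟙ᵀp=4.623592  c=𝟙ᵀq=34.495066  D=ac−b²=6.865757
λ₁=(c·0.158−b)/D = (34.495066·0.158−4.623592)/6.865757 = 0.120399
λ₂=(a−b·0.158)/D = (0.818765−4.623592·0.158)/6.865757 = 0.012852
w* = 0.120399·p + 0.012852·q:
  w_0 = 0.120399·2.7269 + 0.012852·17.4386 = 0.5524  (GE)
  w_1 = 0.120399·1.7626 + 0.012852·7.3216 = 0.3063  (Raytheon)
  w_2 = 0.120399·0.1341 + 0.012852·9.7348 = 0.1413  (Ford)
Σw_i=1.0000  μᵀw=0.1580
σ²=wᵀΣw=λ₁·μ_p+λ₂ = 0.120399·0.158 + 0.012852 = 0.031875 ≈ 0.0319

0.5524


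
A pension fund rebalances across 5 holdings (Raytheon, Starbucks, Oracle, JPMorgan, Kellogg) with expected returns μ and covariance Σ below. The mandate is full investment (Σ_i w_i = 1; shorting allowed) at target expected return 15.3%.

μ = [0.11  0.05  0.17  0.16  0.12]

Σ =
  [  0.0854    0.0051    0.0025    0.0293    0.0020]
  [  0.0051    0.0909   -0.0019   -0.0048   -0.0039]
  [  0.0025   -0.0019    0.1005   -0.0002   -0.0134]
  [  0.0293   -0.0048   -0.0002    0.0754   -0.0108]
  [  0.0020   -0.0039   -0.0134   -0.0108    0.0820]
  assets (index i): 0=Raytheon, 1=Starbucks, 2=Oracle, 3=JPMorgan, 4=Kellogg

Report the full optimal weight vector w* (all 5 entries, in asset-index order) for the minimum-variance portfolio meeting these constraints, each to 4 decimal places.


-0.0067  -0.0090  0.3303  0.3948  0.2907

x=Σ⁻¹μ = [0.3245  0.7891  1.9868  2.3562  2.1280]
y=Σ⁻¹𝟙 = [5.2757  12.4336  12.2913  14.4092  16.5642]
a=μᵀx=1.045272  b=𝟙ᵀx=7.584702  c=𝟙ᵀy=60.973957  D=ac−b²=6.206636
λ₁=(c·0.153−b)/D = (60.973957·0.153−7.584702)/6.206636 = 0.281040
λ₂=(a−b·0.153)/D = (1.045272−7.584702·0.153)/6.206636 = -0.018559
w* = 0.281040·x + -0.018559·y:
  w_0 = 0.281040·0.3245 + -0.018559·5.2757 = -0.0067  (Raytheon)
  w_1 = 0.281040·0.7891 + -0.018559·12.4336 = -0.0090  (Starbucks)
  w_2 = 0.281040·1.9868 + -0.018559·12.2913 = 0.3303  (Oracle)
  w_3 = 0.281040·2.3562 + -0.018559·14.4092 = 0.3948  (JPMorgan)
  w_4 = 0.281040·2.1280 + -0.018559·16.5642 = 0.2907  (Kellogg)
Σw_i=1.0000  μᵀw=0.1530
σ²=wᵀΣw=λ₁·μ_p+λ₂ = 0.281040·0.153 + -0.018559 = 0.024440 ≈ 0.0244


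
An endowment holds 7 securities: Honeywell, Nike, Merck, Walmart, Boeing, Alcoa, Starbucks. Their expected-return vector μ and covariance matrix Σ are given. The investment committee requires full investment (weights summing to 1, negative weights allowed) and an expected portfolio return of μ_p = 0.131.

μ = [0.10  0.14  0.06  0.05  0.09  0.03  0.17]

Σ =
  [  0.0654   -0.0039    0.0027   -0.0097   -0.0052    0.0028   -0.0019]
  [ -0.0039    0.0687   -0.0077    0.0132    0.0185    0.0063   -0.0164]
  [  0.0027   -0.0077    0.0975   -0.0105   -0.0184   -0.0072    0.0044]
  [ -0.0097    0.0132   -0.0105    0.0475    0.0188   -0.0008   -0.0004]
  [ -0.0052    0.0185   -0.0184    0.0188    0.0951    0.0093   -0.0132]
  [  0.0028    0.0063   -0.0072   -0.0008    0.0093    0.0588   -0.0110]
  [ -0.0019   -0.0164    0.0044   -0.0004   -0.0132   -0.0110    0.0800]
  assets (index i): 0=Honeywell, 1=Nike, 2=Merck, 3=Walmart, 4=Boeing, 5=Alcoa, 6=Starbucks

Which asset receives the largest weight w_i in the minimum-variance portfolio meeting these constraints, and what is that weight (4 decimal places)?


x=Σ⁻¹μ = [1.8603  2.5019  0.9254  0.5983  0.9576  0.6630  2.8833]
y=Σ⁻¹𝟙 = [19.0974  13.7370  15.2678  21.6927  8.3331  19.0324  19.0303]
a=μᵀx=1.217963  b=𝟙ᵀx=10.389715  c=𝟙ᵀy=116.190639  D=ac−b²=33.569740
λ₁=(c·0.131−b)/D = (116.190639·0.131−10.389715)/33.569740 = 0.143917
λ₂=(a−b·0.131)/D = (1.217963−10.389715·0.131)/33.569740 = -0.004262
w* = 0.143917·x + -0.004262·y:
  w_0 = 0.143917·1.8603 + -0.004262·19.0974 = 0.1863  (Honeywell)
  w_1 = 0.143917·2.5019 + -0.004262·13.7370 = 0.3015  (Nike)
  w_2 = 0.143917·0.9254 + -0.004262·15.2678 = 0.0681  (Merck)
  w_3 = 0.143917·0.5983 + -0.004262·21.6927 = -0.0064  (Walmart)
  w_4 = 0.143917·0.9576 + -0.004262·8.3331 = 0.1023  (Boeing)
  w_5 = 0.143917·0.6630 + -0.004262·19.0324 = 0.0143  (Alcoa)
  w_6 = 0.143917·2.8833 + -0.004262·19.0303 = 0.3338  (Starbucks)
Σw_i=1.0000  μᵀw=0.1310
σ²=wᵀΣw=λ₁·μ_p+λ₂ = 0.143917·0.131 + -0.004262 = 0.014591 ≈ 0.0146

Starbucks (0.3338)


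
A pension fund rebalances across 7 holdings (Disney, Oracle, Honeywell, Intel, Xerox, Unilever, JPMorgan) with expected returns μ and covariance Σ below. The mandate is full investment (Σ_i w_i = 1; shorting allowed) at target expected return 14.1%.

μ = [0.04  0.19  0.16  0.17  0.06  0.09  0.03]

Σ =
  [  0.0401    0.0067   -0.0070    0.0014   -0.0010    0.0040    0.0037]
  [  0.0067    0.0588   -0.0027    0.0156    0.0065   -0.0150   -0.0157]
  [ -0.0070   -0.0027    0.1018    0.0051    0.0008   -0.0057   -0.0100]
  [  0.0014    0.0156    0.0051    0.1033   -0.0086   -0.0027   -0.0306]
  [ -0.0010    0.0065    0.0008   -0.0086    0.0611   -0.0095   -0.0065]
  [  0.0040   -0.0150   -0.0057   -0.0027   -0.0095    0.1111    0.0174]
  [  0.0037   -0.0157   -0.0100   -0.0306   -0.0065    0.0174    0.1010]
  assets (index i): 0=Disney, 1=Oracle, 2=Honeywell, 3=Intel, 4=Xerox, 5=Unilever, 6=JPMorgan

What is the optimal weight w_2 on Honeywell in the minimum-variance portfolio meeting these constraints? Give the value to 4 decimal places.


0.1784

p=Σ⁻¹μ = [0.4720  3.3952  1.8075  1.5564  1.1620  1.2758  1.3130]
q=Σ⁻¹𝟙 = [21.9540  16.5106  13.1618  13.0357  20.0194  10.5779  16.3819]
a=μᵀp=1.441673  b=𝟙ᵀp=10.981764  c=𝟙ᵀq=111.641260  D=ac−b²=40.351076
λ₁=(c·0.141−b)/D = (111.641260·0.141−10.981764)/40.351076 = 0.117956
λ₂=(a−b·0.141)/D = (1.441673−10.981764·0.141)/40.351076 = -0.002646
w* = 0.117956·p + -0.002646·q:
  w_0 = 0.117956·0.4720 + -0.002646·21.9540 = -0.0024  (Disney)
  w_1 = 0.117956·3.3952 + -0.002646·16.5106 = 0.3568  (Oracle)
  w_2 = 0.117956·1.8075 + -0.002646·13.1618 = 0.1784  (Honeywell)
  w_3 = 0.117956·1.5564 + -0.002646·13.0357 = 0.1491  (Intel)
  w_4 = 0.117956·1.1620 + -0.002646·20.0194 = 0.0841  (Xerox)
  w_5 = 0.117956·1.2758 + -0.002646·10.5779 = 0.1225  (Unilever)
  w_6 = 0.117956·1.3130 + -0.002646·16.3819 = 0.1115  (JPMorgan)
Σw_i=1.0000  μᵀw=0.1410
σ²=wᵀΣw=λ₁·μ_p+λ₂ = 0.117956·0.141 + -0.002646 = 0.013986 ≈ 0.0140


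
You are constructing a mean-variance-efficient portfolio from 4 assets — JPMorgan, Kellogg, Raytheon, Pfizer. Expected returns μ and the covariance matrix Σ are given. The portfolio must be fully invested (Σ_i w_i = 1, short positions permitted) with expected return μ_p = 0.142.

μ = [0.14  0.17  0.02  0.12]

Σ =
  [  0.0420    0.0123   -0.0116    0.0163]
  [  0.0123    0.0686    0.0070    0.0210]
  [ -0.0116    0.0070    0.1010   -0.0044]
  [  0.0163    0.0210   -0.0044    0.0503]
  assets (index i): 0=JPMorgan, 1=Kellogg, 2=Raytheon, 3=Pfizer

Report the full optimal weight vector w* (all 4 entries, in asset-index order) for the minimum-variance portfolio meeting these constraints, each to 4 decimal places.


g=Σ⁻¹μ = [2.6149  1.7020  0.4180  0.8643]
h=Σ⁻¹𝟙 = [20.9506  5.9799  12.4016  11.6798]
a=μᵀg=0.767510  b=𝟙ᵀg=5.599273  c=𝟙ᵀh=51.011864  D=ac−b²=7.800254
λ₁=(c·0.142−b)/D = (51.011864·0.142−5.599273)/7.800254 = 0.210815
λ₂=(a−b·0.142)/D = (0.767510−5.599273·0.142)/7.800254 = -0.003537
w* = 0.210815·g + -0.003537·h:
  w_0 = 0.210815·2.6149 + -0.003537·20.9506 = 0.4772  (JPMorgan)
  w_1 = 0.210815·1.7020 + -0.003537·5.9799 = 0.3377  (Kellogg)
  w_2 = 0.210815·0.4180 + -0.003537·12.4016 = 0.0443  (Raytheon)
  w_3 = 0.210815·0.8643 + -0.003537·11.6798 = 0.1409  (Pfizer)
Σw_i=1.0000  μᵀw=0.1420
σ²=wᵀΣw=λ₁·μ_p+λ₂ = 0.210815·0.142 + -0.003537 = 0.026399 ≈ 0.0264

0.4772  0.3377  0.0443  0.1409


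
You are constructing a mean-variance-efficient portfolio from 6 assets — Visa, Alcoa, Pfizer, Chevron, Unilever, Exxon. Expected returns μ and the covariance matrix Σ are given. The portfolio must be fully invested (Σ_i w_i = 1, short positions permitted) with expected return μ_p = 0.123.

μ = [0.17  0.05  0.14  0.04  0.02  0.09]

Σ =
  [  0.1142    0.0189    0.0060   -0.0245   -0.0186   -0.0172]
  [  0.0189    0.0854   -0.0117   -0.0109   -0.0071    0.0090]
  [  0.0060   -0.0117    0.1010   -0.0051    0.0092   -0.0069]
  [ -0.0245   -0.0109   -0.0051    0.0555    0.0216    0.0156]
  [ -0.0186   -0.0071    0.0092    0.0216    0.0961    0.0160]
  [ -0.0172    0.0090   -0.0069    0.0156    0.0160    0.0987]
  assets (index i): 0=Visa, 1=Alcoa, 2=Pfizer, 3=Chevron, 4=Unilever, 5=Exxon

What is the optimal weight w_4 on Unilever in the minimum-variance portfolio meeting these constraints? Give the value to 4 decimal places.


-0.0509

p=Σ⁻¹μ = [1.7997  0.4605  1.4847  1.4654  -0.0584  1.0651]
q=Σ⁻¹𝟙 = [13.0297  13.1039  11.7189  22.8526  6.4094  7.3757]
a=μᵀp=0.690134  b=𝟙ᵀp=6.216999  c=𝟙ᵀq=74.490267  D=ac−b²=12.757161
λ₁=(c·0.123−b)/D = (74.490267·0.123−6.216999)/12.757161 = 0.230875
λ₂=(a−b·0.123)/D = (0.690134−6.216999·0.123)/12.757161 = -0.005844
w* = 0.230875·p + -0.005844·q:
  w_0 = 0.230875·1.7997 + -0.005844·13.0297 = 0.3394  (Visa)
  w_1 = 0.230875·0.4605 + -0.005844·13.1039 = 0.0297  (Alcoa)
  w_2 = 0.230875·1.4847 + -0.005844·11.7189 = 0.2743  (Pfizer)
  w_3 = 0.230875·1.4654 + -0.005844·22.8526 = 0.2048  (Chevron)
  w_4 = 0.230875·-0.0584 + -0.005844·6.4094 = -0.0509  (Unilever)
  w_5 = 0.230875·1.0651 + -0.005844·7.3757 = 0.2028  (Exxon)
Σw_i=1.0000  μᵀw=0.1230
σ²=wᵀΣw=λ₁·μ_p+λ₂ = 0.230875·0.123 + -0.005844 = 0.022553 ≈ 0.0226


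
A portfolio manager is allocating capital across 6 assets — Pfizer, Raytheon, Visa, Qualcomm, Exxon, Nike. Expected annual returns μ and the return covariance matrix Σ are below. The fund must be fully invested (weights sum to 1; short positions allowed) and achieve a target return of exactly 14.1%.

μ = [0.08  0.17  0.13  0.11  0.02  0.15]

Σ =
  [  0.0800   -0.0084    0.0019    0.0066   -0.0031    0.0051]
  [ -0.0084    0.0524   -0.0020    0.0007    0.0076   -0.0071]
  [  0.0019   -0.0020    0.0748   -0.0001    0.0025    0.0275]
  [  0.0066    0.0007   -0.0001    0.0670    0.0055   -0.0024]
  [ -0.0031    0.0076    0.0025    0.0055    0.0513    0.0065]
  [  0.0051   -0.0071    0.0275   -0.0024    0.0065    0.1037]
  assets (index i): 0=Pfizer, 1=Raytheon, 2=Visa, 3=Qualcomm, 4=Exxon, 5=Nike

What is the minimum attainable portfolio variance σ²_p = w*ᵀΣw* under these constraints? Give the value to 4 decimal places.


p=Σ⁻¹μ = [1.1212  3.7104  1.3270  1.5843  -0.4991  1.3614]
q=Σ⁻¹𝟙 = [13.4760  20.3089  10.5444  12.4544  14.5691  6.9497]
a=μᵀp=1.261470  b=𝟙ᵀp=8.605192  c=𝟙ᵀq=78.302545  D=ac−b²=24.726938
λ₁=(c·0.141−b)/D = (78.302545·0.141−8.605192)/24.726938 = 0.098494
λ₂=(a−b·0.141)/D = (1.261470−8.605192·0.141)/24.726938 = 0.001947
w* = 0.098494·p + 0.001947·q:
  w_0 = 0.098494·1.1212 + 0.001947·13.4760 = 0.1367  (Pfizer)
  w_1 = 0.098494·3.7104 + 0.001947·20.3089 = 0.4050  (Raytheon)
  w_2 = 0.098494·1.3270 + 0.001947·10.5444 = 0.1512  (Visa)
  w_3 = 0.098494·1.5843 + 0.001947·12.4544 = 0.1803  (Qualcomm)
  w_4 = 0.098494·-0.4991 + 0.001947·14.5691 = -0.0208  (Exxon)
  w_5 = 0.098494·1.3614 + 0.001947·6.9497 = 0.1476  (Nike)
Σw_i=1.0000  μᵀw=0.1410
σ²=wᵀΣw=λ₁·μ_p+λ₂ = 0.098494·0.141 + 0.001947 = 0.015834 ≈ 0.0158

0.0158


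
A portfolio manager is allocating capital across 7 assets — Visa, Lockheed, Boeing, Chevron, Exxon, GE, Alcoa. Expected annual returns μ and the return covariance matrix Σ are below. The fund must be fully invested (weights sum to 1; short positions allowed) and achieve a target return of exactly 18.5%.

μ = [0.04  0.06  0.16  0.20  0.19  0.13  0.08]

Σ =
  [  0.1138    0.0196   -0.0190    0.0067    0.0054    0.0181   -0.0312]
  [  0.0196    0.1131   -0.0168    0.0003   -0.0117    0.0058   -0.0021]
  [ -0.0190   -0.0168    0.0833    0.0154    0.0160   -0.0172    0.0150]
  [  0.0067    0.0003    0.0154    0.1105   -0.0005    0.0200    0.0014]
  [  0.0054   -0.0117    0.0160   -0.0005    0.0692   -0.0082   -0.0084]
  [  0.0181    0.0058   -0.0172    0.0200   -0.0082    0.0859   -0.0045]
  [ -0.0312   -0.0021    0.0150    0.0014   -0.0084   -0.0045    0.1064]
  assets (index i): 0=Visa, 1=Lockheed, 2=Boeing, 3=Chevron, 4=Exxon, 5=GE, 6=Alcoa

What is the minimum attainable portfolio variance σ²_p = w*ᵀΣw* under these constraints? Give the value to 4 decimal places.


g=Σ⁻¹μ = [0.2093  0.9472  1.5796  1.2600  2.8486  1.7469  0.8914]
h=Σ⁻¹𝟙 = [9.5398  10.2729  12.8877  4.2731  15.4837  12.6448  12.2827]
a=μᵀg=1.409575  b=𝟙ᵀg=9.482977  c=𝟙ᵀh=77.384771  D=ac−b²=19.152762
λ₁=(c·0.185−b)/D = (77.384771·0.185−9.482977)/19.152762 = 0.252350
λ₂=(a−b·0.185)/D = (1.409575−9.482977·0.185)/19.152762 = -0.018001
w* = 0.252350·g + -0.018001·h:
  w_0 = 0.252350·0.2093 + -0.018001·9.5398 = -0.1189  (Visa)
  w_1 = 0.252350·0.9472 + -0.018001·10.2729 = 0.0541  (Lockheed)
  w_2 = 0.252350·1.5796 + -0.018001·12.8877 = 0.1666  (Boeing)
  w_3 = 0.252350·1.2600 + -0.018001·4.2731 = 0.2410  (Chevron)
  w_4 = 0.252350·2.8486 + -0.018001·15.4837 = 0.4401  (Exxon)
  w_5 = 0.252350·1.7469 + -0.018001·12.6448 = 0.2132  (GE)
  w_6 = 0.252350·0.8914 + -0.018001·12.2827 = 0.0039  (Alcoa)
Σw_i=1.0000  μᵀw=0.1850
σ²=wᵀΣw=λ₁·μ_p+λ₂ = 0.252350·0.185 + -0.018001 = 0.028683 ≈ 0.0287

0.0287


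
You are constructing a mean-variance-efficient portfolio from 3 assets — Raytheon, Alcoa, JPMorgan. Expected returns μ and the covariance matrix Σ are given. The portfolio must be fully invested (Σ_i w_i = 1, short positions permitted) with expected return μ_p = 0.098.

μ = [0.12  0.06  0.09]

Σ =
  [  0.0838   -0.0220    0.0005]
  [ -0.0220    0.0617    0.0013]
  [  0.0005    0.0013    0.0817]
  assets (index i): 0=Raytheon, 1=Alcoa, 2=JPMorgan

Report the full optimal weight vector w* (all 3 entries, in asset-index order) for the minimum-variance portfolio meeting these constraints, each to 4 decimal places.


p=Σ⁻¹μ = [1.8480  1.6090  1.0647]
q=Σ⁻¹𝟙 = [17.7106  22.2743  11.7771]
a=μᵀp=0.414122  b=𝟙ᵀp=4.521662  c=𝟙ᵀq=51.761919  D=ac−b²=0.990311
λ₁=(c·0.098−b)/D = (51.761919·0.098−4.521662)/0.990311 = 0.556398
λ₂=(a−b·0.098)/D = (0.414122−4.521662·0.098)/0.990311 = -0.029285
w* = 0.556398·p + -0.029285·q:
  w_0 = 0.556398·1.8480 + -0.029285·17.7106 = 0.5096  (Raytheon)
  w_1 = 0.556398·1.6090 + -0.029285·22.2743 = 0.2429  (Alcoa)
  w_2 = 0.556398·1.0647 + -0.029285·11.7771 = 0.2475  (JPMorgan)
Σw_i=1.0000  μᵀw=0.0980
σ²=wᵀΣw=λ₁·μ_p+λ₂ = 0.556398·0.098 + -0.029285 = 0.025242 ≈ 0.0252

0.5096  0.2429  0.2475


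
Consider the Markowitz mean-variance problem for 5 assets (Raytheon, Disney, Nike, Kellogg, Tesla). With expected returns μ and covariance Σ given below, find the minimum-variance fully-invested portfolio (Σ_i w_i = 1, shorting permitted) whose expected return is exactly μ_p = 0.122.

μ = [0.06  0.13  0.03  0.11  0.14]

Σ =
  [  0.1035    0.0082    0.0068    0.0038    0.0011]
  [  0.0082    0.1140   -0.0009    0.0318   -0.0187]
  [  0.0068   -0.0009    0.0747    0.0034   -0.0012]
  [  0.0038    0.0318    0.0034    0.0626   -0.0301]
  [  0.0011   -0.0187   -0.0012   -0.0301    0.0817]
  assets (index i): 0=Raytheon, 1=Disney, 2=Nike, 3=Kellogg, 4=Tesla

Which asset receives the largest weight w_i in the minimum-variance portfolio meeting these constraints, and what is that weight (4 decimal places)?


p=Σ⁻¹μ = [0.3638  0.8432  0.3031  2.6819  2.8942]
q=Σ⁻¹𝟙 = [7.3584  5.6458  12.1112  22.5394  21.9149]
a=μᵀp=0.840740  b=𝟙ᵀp=7.086211  c=𝟙ᵀq=69.569671  D=ac−b²=8.275604
λ₁=(c·0.122−b)/D = (69.569671·0.122−7.086211)/8.275604 = 0.169328
λ₂=(a−b·0.122)/D = (0.840740−7.086211·0.122)/8.275604 = -0.002873
w* = 0.169328·p + -0.002873·q:
  w_0 = 0.169328·0.3638 + -0.002873·7.3584 = 0.0405  (Raytheon)
  w_1 = 0.169328·0.8432 + -0.002873·5.6458 = 0.1266  (Disney)
  w_2 = 0.169328·0.3031 + -0.002873·12.1112 = 0.0165  (Nike)
  w_3 = 0.169328·2.6819 + -0.002873·22.5394 = 0.3894  (Kellogg)
  w_4 = 0.169328·2.8942 + -0.002873·21.9149 = 0.4271  (Tesla)
Σw_i=1.0000  μᵀw=0.1220
σ²=wᵀΣw=λ₁·μ_p+λ₂ = 0.169328·0.122 + -0.002873 = 0.017785 ≈ 0.0178

Tesla (0.4271)


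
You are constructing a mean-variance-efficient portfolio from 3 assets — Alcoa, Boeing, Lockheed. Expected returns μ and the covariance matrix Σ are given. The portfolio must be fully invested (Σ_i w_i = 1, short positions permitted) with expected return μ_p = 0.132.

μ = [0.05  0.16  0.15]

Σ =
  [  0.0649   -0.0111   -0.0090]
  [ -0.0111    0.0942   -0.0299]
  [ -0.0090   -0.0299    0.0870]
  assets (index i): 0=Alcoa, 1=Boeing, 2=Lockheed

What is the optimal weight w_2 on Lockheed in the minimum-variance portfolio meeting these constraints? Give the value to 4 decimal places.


0.3944

g=Σ⁻¹μ = [1.6452  2.7990  2.8563]
h=Σ⁻¹𝟙 = [21.6131  19.6658  20.4888]
a=μᵀg=0.958543  b=𝟙ᵀg=7.300507  c=𝟙ᵀh=61.767724  D=ac−b²=5.909617
λ₁=(c·0.132−b)/D = (61.767724·0.132−7.300507)/5.909617 = 0.144313
λ₂=(a−b·0.132)/D = (0.958543−7.300507·0.132)/5.909617 = -0.000867
w* = 0.144313·g + -0.000867·h:
  w_0 = 0.144313·1.6452 + -0.000867·21.6131 = 0.2187  (Alcoa)
  w_1 = 0.144313·2.7990 + -0.000867·19.6658 = 0.3869  (Boeing)
  w_2 = 0.144313·2.8563 + -0.000867·20.4888 = 0.3944  (Lockheed)
Σw_i=1.0000  μᵀw=0.1320
σ²=wᵀΣw=λ₁·μ_p+λ₂ = 0.144313·0.132 + -0.000867 = 0.018182 ≈ 0.0182


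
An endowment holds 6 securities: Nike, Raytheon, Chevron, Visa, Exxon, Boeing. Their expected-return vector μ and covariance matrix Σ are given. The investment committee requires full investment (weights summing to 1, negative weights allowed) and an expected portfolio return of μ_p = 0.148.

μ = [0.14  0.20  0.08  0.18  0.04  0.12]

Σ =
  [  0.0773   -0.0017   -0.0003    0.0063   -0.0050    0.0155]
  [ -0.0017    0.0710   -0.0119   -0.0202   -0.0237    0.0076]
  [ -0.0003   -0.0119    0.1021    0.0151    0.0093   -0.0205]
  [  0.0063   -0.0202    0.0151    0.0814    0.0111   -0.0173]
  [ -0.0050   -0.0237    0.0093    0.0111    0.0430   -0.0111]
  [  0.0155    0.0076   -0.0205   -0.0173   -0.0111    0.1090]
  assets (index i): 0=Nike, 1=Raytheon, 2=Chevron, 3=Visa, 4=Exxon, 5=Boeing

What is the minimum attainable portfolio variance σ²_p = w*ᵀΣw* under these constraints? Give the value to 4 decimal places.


0.0107

g=Σ⁻¹μ = [1.5758  4.7488  0.9163  2.9897  3.1516  1.5135]
h=Σ⁻¹𝟙 = [12.3362  32.2041  10.4842  14.8249  39.8452  13.5570]
a=μᵀg=2.089516  b=𝟙ᵀg=14.895766  c=𝟙ᵀh=123.251624  D=ac−b²=35.652435
λ₁=(c·0.148−b)/D = (123.251624·0.148−14.895766)/35.652435 = 0.093836
λ₂=(a−b·0.148)/D = (2.089516−14.895766·0.148)/35.652435 = -0.003227
w* = 0.093836·g + -0.003227·h:
  w_0 = 0.093836·1.5758 + -0.003227·12.3362 = 0.1081  (Nike)
  w_1 = 0.093836·4.7488 + -0.003227·32.2041 = 0.3417  (Raytheon)
  w_2 = 0.093836·0.9163 + -0.003227·10.4842 = 0.0521  (Chevron)
  w_3 = 0.093836·2.9897 + -0.003227·14.8249 = 0.2327  (Visa)
  w_4 = 0.093836·3.1516 + -0.003227·39.8452 = 0.1671  (Exxon)
  w_5 = 0.093836·1.5135 + -0.003227·13.5570 = 0.0983  (Boeing)
Σw_i=1.0000  μᵀw=0.1480
σ²=wᵀΣw=λ₁·μ_p+λ₂ = 0.093836·0.148 + -0.003227 = 0.010661 ≈ 0.0107


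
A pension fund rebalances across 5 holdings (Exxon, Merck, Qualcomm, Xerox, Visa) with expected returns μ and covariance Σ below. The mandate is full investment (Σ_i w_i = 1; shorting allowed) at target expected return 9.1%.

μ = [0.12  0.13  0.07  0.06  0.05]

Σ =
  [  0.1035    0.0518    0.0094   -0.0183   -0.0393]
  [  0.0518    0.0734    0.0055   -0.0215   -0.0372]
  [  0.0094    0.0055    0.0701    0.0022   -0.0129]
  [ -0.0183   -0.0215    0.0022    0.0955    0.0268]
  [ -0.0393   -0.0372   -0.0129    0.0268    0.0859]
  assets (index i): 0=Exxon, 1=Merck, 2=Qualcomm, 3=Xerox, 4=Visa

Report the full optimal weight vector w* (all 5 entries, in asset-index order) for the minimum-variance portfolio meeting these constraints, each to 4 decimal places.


p=Σ⁻¹μ = [0.7323  2.3339  1.0339  0.7514  1.8486]
q=Σ⁻¹𝟙 = [8.2680  21.7143  15.5803  9.8211  24.1034]
a=μᵀp=0.601164  b=𝟙ᵀp=6.700070  c=𝟙ᵀq=79.487056  D=ac−b²=2.893834
λ₁=(c·0.091−b)/D = (79.487056·0.091−6.700070)/2.893834 = 0.184272
λ₂=(a−b·0.091)/D = (0.601164−6.700070·0.091)/2.893834 = -0.002952
w* = 0.184272·p + -0.002952·q:
  w_0 = 0.184272·0.7323 + -0.002952·8.2680 = 0.1105  (Exxon)
  w_1 = 0.184272·2.3339 + -0.002952·21.7143 = 0.3660  (Merck)
  w_2 = 0.184272·1.0339 + -0.002952·15.5803 = 0.1445  (Qualcomm)
  w_3 = 0.184272·0.7514 + -0.002952·9.8211 = 0.1095  (Xerox)
  w_4 = 0.184272·1.8486 + -0.002952·24.1034 = 0.2695  (Visa)
Σw_i=1.0000  μᵀw=0.0910
σ²=wᵀΣw=λ₁·μ_p+λ₂ = 0.184272·0.091 + -0.002952 = 0.013817 ≈ 0.0138

0.1105  0.3660  0.1445  0.1095  0.2695


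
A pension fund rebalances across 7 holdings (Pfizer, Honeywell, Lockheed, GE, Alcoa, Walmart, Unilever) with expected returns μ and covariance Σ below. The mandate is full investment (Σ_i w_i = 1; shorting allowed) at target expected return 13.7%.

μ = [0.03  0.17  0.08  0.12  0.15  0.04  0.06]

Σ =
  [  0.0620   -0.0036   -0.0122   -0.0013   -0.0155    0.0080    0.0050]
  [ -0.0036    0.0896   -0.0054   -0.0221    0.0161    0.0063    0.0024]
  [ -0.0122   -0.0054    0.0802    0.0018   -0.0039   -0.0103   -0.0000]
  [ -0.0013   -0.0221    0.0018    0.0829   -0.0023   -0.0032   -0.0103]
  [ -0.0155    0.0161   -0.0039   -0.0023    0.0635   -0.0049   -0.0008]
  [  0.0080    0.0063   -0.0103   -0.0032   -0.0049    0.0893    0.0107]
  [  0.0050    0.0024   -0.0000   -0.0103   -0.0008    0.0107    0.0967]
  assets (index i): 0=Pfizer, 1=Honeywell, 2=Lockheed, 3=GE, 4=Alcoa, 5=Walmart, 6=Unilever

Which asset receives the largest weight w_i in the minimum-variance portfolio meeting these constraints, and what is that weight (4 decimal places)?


Honeywell (0.3110)

g=Σ⁻¹μ = [1.4247  2.0970  1.4834  2.1674  2.3928  0.4693  0.6935]
h=Σ⁻¹𝟙 = [24.0860  12.7964  19.0367  17.6441  21.1591  10.9742  9.6184]
a=μᵀg=1.197299  b=𝟙ᵀg=10.728148  c=𝟙ᵀh=115.315023  D=ac−b²=22.973363
λ₁=(c·0.137−b)/D = (115.315023·0.137−10.728148)/22.973363 = 0.220691
λ₂=(a−b·0.137)/D = (1.197299−10.728148·0.137)/22.973363 = -0.011860
w* = 0.220691·g + -0.011860·h:
  w_0 = 0.220691·1.4247 + -0.011860·24.0860 = 0.0288  (Pfizer)
  w_1 = 0.220691·2.0970 + -0.011860·12.7964 = 0.3110  (Honeywell)
  w_2 = 0.220691·1.4834 + -0.011860·19.0367 = 0.1016  (Lockheed)
  w_3 = 0.220691·2.1674 + -0.011860·17.6441 = 0.2691  (GE)
  w_4 = 0.220691·2.3928 + -0.011860·21.1591 = 0.2771  (Alcoa)
  w_5 = 0.220691·0.4693 + -0.011860·10.9742 = -0.0266  (Walmart)
  w_6 = 0.220691·0.6935 + -0.011860·9.6184 = 0.0390  (Unilever)
Σw_i=1.0000  μᵀw=0.1370
σ²=wᵀΣw=λ₁·μ_p+λ₂ = 0.220691·0.137 + -0.011860 = 0.018375 ≈ 0.0184


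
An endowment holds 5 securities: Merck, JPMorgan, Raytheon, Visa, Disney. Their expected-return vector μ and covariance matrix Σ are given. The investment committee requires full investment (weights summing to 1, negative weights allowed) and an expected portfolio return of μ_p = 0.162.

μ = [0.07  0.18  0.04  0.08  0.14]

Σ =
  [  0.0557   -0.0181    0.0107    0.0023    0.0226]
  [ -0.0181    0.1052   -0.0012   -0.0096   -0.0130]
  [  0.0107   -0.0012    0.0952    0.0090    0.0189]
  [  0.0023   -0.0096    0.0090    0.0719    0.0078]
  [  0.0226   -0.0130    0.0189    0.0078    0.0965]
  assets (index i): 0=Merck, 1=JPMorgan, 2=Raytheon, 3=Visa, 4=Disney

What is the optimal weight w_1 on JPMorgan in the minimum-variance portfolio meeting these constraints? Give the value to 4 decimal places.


0.5243

x=Σ⁻¹μ = [1.4041  2.2296  -0.0922  1.2315  1.3408]
y=Σ⁻¹𝟙 = [18.7043  14.7595  6.1540  13.8982  5.6419]
a=μᵀx=0.782167  b=𝟙ᵀx=6.113883  c=𝟙ᵀy=59.157794  D=ac−b²=8.891737
λ₁=(c·0.162−b)/D = (59.157794·0.162−6.113883)/8.891737 = 0.390214
λ₂=(a−b·0.162)/D = (0.782167−6.113883·0.162)/8.891737 = -0.023424
w* = 0.390214·x + -0.023424·y:
  w_0 = 0.390214·1.4041 + -0.023424·18.7043 = 0.1098  (Merck)
  w_1 = 0.390214·2.2296 + -0.023424·14.7595 = 0.5243  (JPMorgan)
  w_2 = 0.390214·-0.0922 + -0.023424·6.1540 = -0.1801  (Raytheon)
  w_3 = 0.390214·1.2315 + -0.023424·13.8982 = 0.1550  (Visa)
  w_4 = 0.390214·1.3408 + -0.023424·5.6419 = 0.3910  (Disney)
Σw_i=1.0000  μᵀw=0.1620
σ²=wᵀΣw=λ₁·μ_p+λ₂ = 0.390214·0.162 + -0.023424 = 0.039790 ≈ 0.0398


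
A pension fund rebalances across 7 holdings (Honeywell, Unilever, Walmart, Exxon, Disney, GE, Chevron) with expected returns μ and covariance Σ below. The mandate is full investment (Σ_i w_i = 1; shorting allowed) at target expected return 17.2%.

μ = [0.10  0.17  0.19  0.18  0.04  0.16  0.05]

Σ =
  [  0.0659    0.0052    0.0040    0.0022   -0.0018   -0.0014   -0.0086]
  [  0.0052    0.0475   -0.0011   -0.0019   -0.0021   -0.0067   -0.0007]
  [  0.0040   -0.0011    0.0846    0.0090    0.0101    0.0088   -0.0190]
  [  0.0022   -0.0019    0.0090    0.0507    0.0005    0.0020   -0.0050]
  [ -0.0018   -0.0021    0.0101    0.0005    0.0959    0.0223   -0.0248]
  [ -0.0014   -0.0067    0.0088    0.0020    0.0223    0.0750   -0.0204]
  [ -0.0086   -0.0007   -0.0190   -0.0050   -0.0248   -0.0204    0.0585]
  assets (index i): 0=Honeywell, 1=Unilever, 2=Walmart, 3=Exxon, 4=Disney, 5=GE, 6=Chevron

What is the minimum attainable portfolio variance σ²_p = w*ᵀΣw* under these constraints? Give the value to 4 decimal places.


x=Σ⁻¹μ = [1.4573  4.0959  2.2581  3.4513  0.4646  2.9483  3.3714]
y=Σ⁻¹𝟙 = [17.7498  24.3213  14.1655  20.3376  15.3580  19.8863  39.7789]
a=μᵀx=2.551182  b=𝟙ᵀx=18.046875  c=𝟙ᵀy=151.597335  D=ac−b²=61.062751
λ₁=(c·0.172−b)/D = (151.597335·0.172−18.046875)/61.062751 = 0.131469
λ₂=(a−b·0.172)/D = (2.551182−18.046875·0.172)/61.062751 = -0.009054
w* = 0.131469·x + -0.009054·y:
  w_0 = 0.131469·1.4573 + -0.009054·17.7498 = 0.0309  (Honeywell)
  w_1 = 0.131469·4.0959 + -0.009054·24.3213 = 0.3183  (Unilever)
  w_2 = 0.131469·2.2581 + -0.009054·14.1655 = 0.1686  (Walmart)
  w_3 = 0.131469·3.4513 + -0.009054·20.3376 = 0.2696  (Exxon)
  w_4 = 0.131469·0.4646 + -0.009054·15.3580 = -0.0780  (Disney)
  w_5 = 0.131469·2.9483 + -0.009054·19.8863 = 0.2076  (GE)
  w_6 = 0.131469·3.3714 + -0.009054·39.7789 = 0.0831  (Chevron)
Σw_i=1.0000  μᵀw=0.1720
σ²=wᵀΣw=λ₁·μ_p+λ₂ = 0.131469·0.172 + -0.009054 = 0.013558 ≈ 0.0136

0.0136


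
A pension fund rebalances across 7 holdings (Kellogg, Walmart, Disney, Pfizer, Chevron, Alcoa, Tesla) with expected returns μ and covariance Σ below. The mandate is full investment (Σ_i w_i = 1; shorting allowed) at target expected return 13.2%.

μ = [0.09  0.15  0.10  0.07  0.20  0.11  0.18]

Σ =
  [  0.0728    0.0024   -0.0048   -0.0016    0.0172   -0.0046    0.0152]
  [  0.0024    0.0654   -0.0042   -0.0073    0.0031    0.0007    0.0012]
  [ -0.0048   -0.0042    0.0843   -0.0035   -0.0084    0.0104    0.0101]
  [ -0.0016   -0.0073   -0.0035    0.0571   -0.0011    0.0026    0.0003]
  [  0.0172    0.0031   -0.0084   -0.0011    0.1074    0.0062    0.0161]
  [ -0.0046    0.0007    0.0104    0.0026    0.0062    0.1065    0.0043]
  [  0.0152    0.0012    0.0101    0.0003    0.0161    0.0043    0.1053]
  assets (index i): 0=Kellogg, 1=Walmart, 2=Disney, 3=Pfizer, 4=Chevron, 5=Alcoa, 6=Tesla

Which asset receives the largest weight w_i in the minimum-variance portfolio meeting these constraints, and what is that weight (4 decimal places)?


Walmart (0.2489)

x=Σ⁻¹μ = [0.7081  2.4312  1.3413  1.6295  1.5816  0.7372  1.1743]
y=Σ⁻¹𝟙 = [12.3256  17.5191  13.5034  20.6985  6.9538  7.3844  4.7989]
a=μᵀx=1.285394  b=𝟙ᵀx=9.603244  c=𝟙ᵀy=83.183626  D=ac−b²=14.701453
λ₁=(c·0.132−b)/D = (83.183626·0.132−9.603244)/14.701453 = 0.093664
λ₂=(a−b·0.132)/D = (1.285394−9.603244·0.132)/14.701453 = 0.001208
w* = 0.093664·x + 0.001208·y:
  w_0 = 0.093664·0.7081 + 0.001208·12.3256 = 0.0812  (Kellogg)
  w_1 = 0.093664·2.4312 + 0.001208·17.5191 = 0.2489  (Walmart)
  w_2 = 0.093664·1.3413 + 0.001208·13.5034 = 0.1419  (Disney)
  w_3 = 0.093664·1.6295 + 0.001208·20.6985 = 0.1776  (Pfizer)
  w_4 = 0.093664·1.5816 + 0.001208·6.9538 = 0.1565  (Chevron)
  w_5 = 0.093664·0.7372 + 0.001208·7.3844 = 0.0780  (Alcoa)
  w_6 = 0.093664·1.1743 + 0.001208·4.7989 = 0.1158  (Tesla)
Σw_i=1.0000  μᵀw=0.1320
σ²=wᵀΣw=λ₁·μ_p+λ₂ = 0.093664·0.132 + 0.001208 = 0.013572 ≈ 0.0136


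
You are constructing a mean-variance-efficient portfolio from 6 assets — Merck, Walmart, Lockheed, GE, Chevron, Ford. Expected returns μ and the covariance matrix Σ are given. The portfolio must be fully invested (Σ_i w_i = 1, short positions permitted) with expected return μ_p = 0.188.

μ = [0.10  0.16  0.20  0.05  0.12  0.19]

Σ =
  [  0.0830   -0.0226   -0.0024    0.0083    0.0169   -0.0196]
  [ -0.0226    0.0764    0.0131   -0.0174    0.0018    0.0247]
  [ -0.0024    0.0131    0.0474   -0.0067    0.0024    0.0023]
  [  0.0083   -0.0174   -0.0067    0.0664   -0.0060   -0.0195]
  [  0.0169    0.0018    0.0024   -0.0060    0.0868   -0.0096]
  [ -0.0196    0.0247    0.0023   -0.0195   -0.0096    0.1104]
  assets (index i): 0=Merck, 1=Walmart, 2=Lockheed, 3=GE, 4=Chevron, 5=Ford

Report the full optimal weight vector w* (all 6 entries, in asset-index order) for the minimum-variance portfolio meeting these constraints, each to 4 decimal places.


0.0995  0.0808  0.5871  -0.0567  0.0632  0.2261

x=Σ⁻¹μ = [1.8108  1.7349  3.9649  2.0973  1.2562  2.0514]
y=Σ⁻¹𝟙 = [15.2552  15.1487  19.8859  23.9622  10.7955  13.1340]
a=μᵀx=1.897026  b=𝟙ᵀx=12.915538  c=𝟙ᵀy=98.181619  D=ac−b²=19.441969
λ₁=(c·0.188−b)/D = (98.181619·0.188−12.915538)/19.441969 = 0.285085
λ₂=(a−b·0.188)/D = (1.897026−12.915538·0.188)/19.441969 = -0.027317
w* = 0.285085·x + -0.027317·y:
  w_0 = 0.285085·1.8108 + -0.027317·15.2552 = 0.0995  (Merck)
  w_1 = 0.285085·1.7349 + -0.027317·15.1487 = 0.0808  (Walmart)
  w_2 = 0.285085·3.9649 + -0.027317·19.8859 = 0.5871  (Lockheed)
  w_3 = 0.285085·2.0973 + -0.027317·23.9622 = -0.0567  (GE)
  w_4 = 0.285085·1.2562 + -0.027317·10.7955 = 0.0632  (Chevron)
  w_5 = 0.285085·2.0514 + -0.027317·13.1340 = 0.2261  (Ford)
Σw_i=1.0000  μᵀw=0.1880
σ²=wᵀΣw=λ₁·μ_p+λ₂ = 0.285085·0.188 + -0.027317 = 0.026279 ≈ 0.0263


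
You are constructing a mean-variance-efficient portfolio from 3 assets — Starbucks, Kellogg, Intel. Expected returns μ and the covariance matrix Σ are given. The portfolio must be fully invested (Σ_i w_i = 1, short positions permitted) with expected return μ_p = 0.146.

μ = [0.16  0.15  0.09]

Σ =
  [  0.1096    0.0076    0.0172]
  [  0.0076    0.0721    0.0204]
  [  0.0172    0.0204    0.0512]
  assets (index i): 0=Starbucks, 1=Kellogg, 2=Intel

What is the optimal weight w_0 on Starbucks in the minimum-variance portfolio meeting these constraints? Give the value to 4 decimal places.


u=Σ⁻¹μ = [1.2372  1.7698  0.6371]
v=Σ⁻¹𝟙 = [6.3291  9.3297  13.6878]
a=μᵀu=0.520748  b=𝟙ᵀu=3.643999  c=𝟙ᵀv=29.346509  D=ac−b²=2.003409
λ₁=(c·0.146−b)/D = (29.346509·0.146−3.643999)/2.003409 = 0.319751
λ₂=(a−b·0.146)/D = (0.520748−3.643999·0.146)/2.003409 = -0.005628
w* = 0.319751·u + -0.005628·v:
  w_0 = 0.319751·1.2372 + -0.005628·6.3291 = 0.3600  (Starbucks)
  w_1 = 0.319751·1.7698 + -0.005628·9.3297 = 0.5134  (Kellogg)
  w_2 = 0.319751·0.6371 + -0.005628·13.6878 = 0.1267  (Intel)
Σw_i=1.0000  μᵀw=0.1460
σ²=wᵀΣw=λ₁·μ_p+λ₂ = 0.319751·0.146 + -0.005628 = 0.041055 ≈ 0.0411

0.3600
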